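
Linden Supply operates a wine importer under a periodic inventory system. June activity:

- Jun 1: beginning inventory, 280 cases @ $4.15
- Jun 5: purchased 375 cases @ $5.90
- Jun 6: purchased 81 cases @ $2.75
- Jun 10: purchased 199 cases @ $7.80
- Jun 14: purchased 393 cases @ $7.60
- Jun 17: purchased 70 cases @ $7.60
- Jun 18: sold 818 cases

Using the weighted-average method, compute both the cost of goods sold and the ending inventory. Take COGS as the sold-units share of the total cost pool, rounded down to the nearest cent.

COGS = $5,071.98; ending inventory = $3,596.27

Jun 18, sell 818: 818/1398 × $8,668.25 → $5,071.98
Ending inventory (cost pool remaining) = $3,596.27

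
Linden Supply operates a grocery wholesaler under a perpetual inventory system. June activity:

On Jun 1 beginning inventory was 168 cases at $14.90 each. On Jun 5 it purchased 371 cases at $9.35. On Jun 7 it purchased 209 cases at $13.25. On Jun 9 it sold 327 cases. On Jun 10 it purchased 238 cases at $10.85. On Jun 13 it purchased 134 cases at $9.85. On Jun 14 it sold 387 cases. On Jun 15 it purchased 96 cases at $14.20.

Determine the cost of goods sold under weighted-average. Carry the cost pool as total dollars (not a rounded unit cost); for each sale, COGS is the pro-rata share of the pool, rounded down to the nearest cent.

After Jun 1: 168 on hand, pool $2,503.20 (≈ $14.9000 each)
After Jun 5: 539 on hand, pool $5,972.05 (≈ $11.0799 each)
After Jun 7: 748 on hand, pool $8,741.30 (≈ $11.6862 each)
Jun 9, sell 327: 327/748 × $8,741.30 → $3,821.39
After Jun 10: 659 on hand, pool $7,502.21 (≈ $11.3842 each)
After Jun 13: 793 on hand, pool $8,822.11 (≈ $11.1250 each)
Jun 14, sell 387: 387/793 × $8,822.11 → $4,305.36
After Jun 15: 502 on hand, pool $5,879.95 (≈ $11.7130 each)
Total COGS = $3,821.39 + $4,305.36 = $8,126.75
Ending inventory (cost pool remaining) = $5,879.95

COGS = $8,126.75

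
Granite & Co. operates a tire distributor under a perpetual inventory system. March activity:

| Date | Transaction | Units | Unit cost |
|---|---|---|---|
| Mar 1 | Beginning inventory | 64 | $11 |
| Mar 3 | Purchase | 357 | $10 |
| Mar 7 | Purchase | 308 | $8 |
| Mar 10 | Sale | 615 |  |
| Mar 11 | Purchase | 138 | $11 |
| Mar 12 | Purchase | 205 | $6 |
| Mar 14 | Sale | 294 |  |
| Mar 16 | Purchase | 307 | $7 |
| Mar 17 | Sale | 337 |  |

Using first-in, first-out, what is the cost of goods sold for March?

Mar 10, 615 sold [FIFO — oldest first]: 64 @ $11 + 357 @ $10 + 194 @ $8 = $5,826
Mar 14, 294 sold [FIFO — oldest first]: 114 @ $8 + 138 @ $11 + 42 @ $6 = $2,682
Mar 17, 337 sold [FIFO — oldest first]: 163 @ $6 + 174 @ $7 = $2,196
Total COGS = $5,826 + $2,682 + $2,196 = $10,704
Ending inventory: 133 @ $7 = $931
Check: goods available $11,635 = COGS $10,704 + ending $931

COGS = $10,704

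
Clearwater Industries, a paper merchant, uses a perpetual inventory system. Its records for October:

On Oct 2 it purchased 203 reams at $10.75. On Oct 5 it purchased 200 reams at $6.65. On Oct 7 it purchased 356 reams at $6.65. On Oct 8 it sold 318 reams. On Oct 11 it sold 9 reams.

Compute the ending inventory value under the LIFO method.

Oct 8, 318 sold [LIFO — newest first]: 318 @ $6.65 = $2,114.70
Oct 11, 9 sold [LIFO — newest first]: 9 @ $6.65 = $59.85
Total COGS = $2,114.70 + $59.85 = $2,174.55
Ending inventory: 203 @ $10.75 + 200 @ $6.65 + 29 @ $6.65 = $3,705.10

Ending inventory = $3,705.10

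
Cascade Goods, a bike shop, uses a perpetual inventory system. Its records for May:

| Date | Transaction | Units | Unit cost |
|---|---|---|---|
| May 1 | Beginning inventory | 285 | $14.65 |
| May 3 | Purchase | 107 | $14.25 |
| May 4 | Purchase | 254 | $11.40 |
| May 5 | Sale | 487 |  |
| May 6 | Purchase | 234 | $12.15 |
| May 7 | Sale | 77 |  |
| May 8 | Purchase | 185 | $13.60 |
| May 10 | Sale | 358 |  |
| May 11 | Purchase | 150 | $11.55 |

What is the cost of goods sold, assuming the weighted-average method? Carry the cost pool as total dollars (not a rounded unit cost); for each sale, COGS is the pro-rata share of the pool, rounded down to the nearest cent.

COGS = $12,098.50

After May 1: 285 on hand, pool $4,175.25 (≈ $14.6500 each)
After May 3: 392 on hand, pool $5,700.00 (≈ $14.5408 each)
After May 4: 646 on hand, pool $8,595.60 (≈ $13.3059 each)
May 5, sell 487: 487/646 × $8,595.60 → $6,479.96
After May 6: 393 on hand, pool $4,958.74 (≈ $12.6177 each)
May 7, sell 77: 77/393 × $4,958.74 → $971.55
After May 8: 501 on hand, pool $6,503.19 (≈ $12.9804 each)
May 10, sell 358: 358/501 × $6,503.19 → $4,646.99
After May 11: 293 on hand, pool $3,588.70 (≈ $12.2481 each)
Total COGS = $6,479.96 + $971.55 + $4,646.99 = $12,098.50
Ending inventory (cost pool remaining) = $3,588.70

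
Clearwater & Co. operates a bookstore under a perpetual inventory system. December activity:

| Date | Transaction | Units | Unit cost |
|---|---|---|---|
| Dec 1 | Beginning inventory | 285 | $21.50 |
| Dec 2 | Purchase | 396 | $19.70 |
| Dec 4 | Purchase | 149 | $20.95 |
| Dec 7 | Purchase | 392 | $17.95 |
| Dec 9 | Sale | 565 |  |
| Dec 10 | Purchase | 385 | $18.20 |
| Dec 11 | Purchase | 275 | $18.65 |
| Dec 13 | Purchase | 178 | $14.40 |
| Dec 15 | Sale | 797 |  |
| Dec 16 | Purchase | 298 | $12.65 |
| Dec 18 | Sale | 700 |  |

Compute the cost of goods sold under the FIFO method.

Dec 9, 565 sold [FIFO — oldest first]: 285 @ $21.50 + 280 @ $19.70 = $11,643.50
Dec 15, 797 sold [FIFO — oldest first]: 116 @ $19.70 + 149 @ $20.95 + 392 @ $17.95 + 140 @ $18.20 = $14,991.15
Dec 18, 700 sold [FIFO — oldest first]: 245 @ $18.20 + 275 @ $18.65 + 178 @ $14.40 + 2 @ $12.65 = $12,176.25
Total COGS = $11,643.50 + $14,991.15 + $12,176.25 = $38,810.90
Ending inventory: 296 @ $12.65 = $3,744.40

COGS = $38,810.90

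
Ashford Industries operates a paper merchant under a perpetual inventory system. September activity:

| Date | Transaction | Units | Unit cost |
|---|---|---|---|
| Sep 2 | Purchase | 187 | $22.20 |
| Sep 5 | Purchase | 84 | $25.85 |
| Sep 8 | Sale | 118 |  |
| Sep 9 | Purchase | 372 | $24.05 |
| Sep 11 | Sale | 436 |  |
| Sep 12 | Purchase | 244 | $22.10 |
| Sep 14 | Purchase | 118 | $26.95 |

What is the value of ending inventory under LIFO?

Sep 8, 118 sold [LIFO — newest first]: 84 @ $25.85 + 34 @ $22.20 = $2,926.20
Sep 11, 436 sold [LIFO — newest first]: 372 @ $24.05 + 64 @ $22.20 = $10,367.40
Total COGS = $2,926.20 + $10,367.40 = $13,293.60
Ending inventory: 89 @ $22.20 + 244 @ $22.10 + 118 @ $26.95 = $10,548.30

Ending inventory = $10,548.30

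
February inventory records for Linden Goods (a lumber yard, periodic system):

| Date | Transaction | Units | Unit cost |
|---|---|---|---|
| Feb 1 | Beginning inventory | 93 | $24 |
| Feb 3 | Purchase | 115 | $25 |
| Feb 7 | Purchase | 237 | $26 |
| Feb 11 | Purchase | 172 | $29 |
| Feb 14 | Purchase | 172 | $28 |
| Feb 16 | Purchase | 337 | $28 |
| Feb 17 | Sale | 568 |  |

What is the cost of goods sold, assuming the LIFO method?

COGS = $15,963

Feb 17, 568 sold [LIFO — newest first]: 337 @ $28 + 172 @ $28 + 59 @ $29 = $15,963
Ending inventory: 93 @ $24 + 115 @ $25 + 237 @ $26 + 113 @ $29 = $14,546
Check: goods available $30,509 = COGS $15,963 + ending $14,546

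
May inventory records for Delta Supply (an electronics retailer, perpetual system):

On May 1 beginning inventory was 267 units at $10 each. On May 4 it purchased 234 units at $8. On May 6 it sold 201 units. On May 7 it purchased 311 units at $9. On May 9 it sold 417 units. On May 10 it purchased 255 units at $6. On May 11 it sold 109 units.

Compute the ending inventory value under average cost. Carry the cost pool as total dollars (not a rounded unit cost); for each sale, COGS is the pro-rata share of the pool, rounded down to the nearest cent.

After May 1: 267 on hand, pool $2,670.00 (≈ $10.0000 each)
After May 4: 501 on hand, pool $4,542.00 (≈ $9.0659 each)
May 6, sell 201: 201/501 × $4,542.00 → $1,822.23
After May 7: 611 on hand, pool $5,518.77 (≈ $9.0324 each)
May 9, sell 417: 417/611 × $5,518.77 → $3,766.49
After May 10: 449 on hand, pool $3,282.28 (≈ $7.3102 each)
May 11, sell 109: 109/449 × $3,282.28 → $796.81
Total COGS = $1,822.23 + $3,766.49 + $796.81 = $6,385.53
Ending inventory (cost pool remaining) = $2,485.47

Ending inventory = $2,485.47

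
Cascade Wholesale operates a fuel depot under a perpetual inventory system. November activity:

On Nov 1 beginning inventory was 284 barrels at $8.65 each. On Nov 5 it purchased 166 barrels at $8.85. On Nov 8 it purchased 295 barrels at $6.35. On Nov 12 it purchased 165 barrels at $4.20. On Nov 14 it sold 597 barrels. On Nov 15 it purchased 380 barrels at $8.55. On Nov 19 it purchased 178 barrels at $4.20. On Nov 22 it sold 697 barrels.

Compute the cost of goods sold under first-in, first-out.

COGS = $9,757.75

Nov 14, 597 sold [FIFO — oldest first]: 284 @ $8.65 + 166 @ $8.85 + 147 @ $6.35 = $4,859.15
Nov 22, 697 sold [FIFO — oldest first]: 148 @ $6.35 + 165 @ $4.20 + 380 @ $8.55 + 4 @ $4.20 = $4,898.60
Total COGS = $4,859.15 + $4,898.60 = $9,757.75
Ending inventory: 174 @ $4.20 = $730.80
Check: goods available $10,488.55 = COGS $9,757.75 + ending $730.80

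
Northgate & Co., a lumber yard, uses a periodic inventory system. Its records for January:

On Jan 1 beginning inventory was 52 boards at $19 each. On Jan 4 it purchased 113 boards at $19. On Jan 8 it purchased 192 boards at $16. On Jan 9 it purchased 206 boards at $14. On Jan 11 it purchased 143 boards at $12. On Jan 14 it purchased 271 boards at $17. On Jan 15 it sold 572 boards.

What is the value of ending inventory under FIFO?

Ending inventory = $6,215

Jan 15, 572 sold [FIFO — oldest first]: 52 @ $19 + 113 @ $19 + 192 @ $16 + 206 @ $14 + 9 @ $12 = $9,199
Ending inventory: 134 @ $12 + 271 @ $17 = $6,215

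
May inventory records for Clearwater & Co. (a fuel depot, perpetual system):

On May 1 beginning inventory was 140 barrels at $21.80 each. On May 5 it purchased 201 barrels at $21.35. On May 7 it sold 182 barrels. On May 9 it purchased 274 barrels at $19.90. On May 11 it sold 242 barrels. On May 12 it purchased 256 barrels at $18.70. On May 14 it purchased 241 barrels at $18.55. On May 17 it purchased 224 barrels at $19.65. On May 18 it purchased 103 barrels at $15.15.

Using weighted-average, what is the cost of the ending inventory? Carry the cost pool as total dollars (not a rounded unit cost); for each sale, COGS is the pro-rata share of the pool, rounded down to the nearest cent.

Ending inventory = $19,135.36

After May 1: 140 on hand, pool $3,052.00 (≈ $21.8000 each)
After May 5: 341 on hand, pool $7,343.35 (≈ $21.5348 each)
May 7, sell 182: 182/341 × $7,343.35 → $3,919.32
After May 9: 433 on hand, pool $8,876.63 (≈ $20.5003 each)
May 11, sell 242: 242/433 × $8,876.63 → $4,961.07
After May 12: 447 on hand, pool $8,702.76 (≈ $19.4693 each)
After May 14: 688 on hand, pool $13,173.31 (≈ $19.1473 each)
After May 17: 912 on hand, pool $17,574.91 (≈ $19.2707 each)
After May 18: 1015 on hand, pool $19,135.36 (≈ $18.8526 each)
Total COGS = $3,919.32 + $4,961.07 = $8,880.39
Ending inventory (cost pool remaining) = $19,135.36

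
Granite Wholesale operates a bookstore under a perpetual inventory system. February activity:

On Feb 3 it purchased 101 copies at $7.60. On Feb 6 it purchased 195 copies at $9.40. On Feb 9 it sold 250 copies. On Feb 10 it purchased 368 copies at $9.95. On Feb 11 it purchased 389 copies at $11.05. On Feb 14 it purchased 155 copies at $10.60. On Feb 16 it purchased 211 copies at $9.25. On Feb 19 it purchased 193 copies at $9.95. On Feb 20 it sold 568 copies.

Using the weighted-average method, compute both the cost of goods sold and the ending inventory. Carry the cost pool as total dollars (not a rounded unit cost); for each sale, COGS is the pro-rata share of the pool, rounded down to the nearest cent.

After Feb 3: 101 on hand, pool $767.60 (≈ $7.6000 each)
After Feb 6: 296 on hand, pool $2,600.60 (≈ $8.7858 each)
Feb 9, sell 250: 250/296 × $2,600.60 → $2,196.45
After Feb 10: 414 on hand, pool $4,065.75 (≈ $9.8207 each)
After Feb 11: 803 on hand, pool $8,364.20 (≈ $10.4162 each)
After Feb 14: 958 on hand, pool $10,007.20 (≈ $10.4459 each)
After Feb 16: 1169 on hand, pool $11,958.95 (≈ $10.2301 each)
After Feb 19: 1362 on hand, pool $13,879.30 (≈ $10.1904 each)
Feb 20, sell 568: 568/1362 × $13,879.30 → $5,788.13
Total COGS = $2,196.45 + $5,788.13 = $7,984.58
Ending inventory (cost pool remaining) = $8,091.17
Check: goods available $16,075.75 = COGS $7,984.58 + ending $8,091.17

COGS = $7,984.58; ending inventory = $8,091.17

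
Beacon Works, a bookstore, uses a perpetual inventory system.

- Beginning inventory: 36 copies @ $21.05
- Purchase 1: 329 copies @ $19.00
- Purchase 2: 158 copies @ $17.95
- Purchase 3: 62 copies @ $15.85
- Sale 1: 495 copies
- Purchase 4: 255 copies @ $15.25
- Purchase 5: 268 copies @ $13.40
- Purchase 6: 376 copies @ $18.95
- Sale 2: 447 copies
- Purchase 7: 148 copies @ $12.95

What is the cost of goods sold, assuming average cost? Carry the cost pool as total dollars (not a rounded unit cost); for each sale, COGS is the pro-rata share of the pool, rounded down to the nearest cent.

After Beginning: 36 on hand, pool $757.80 (≈ $21.0500 each)
After Purchase 1: 365 on hand, pool $7,008.80 (≈ $19.2022 each)
After Purchase 2: 523 on hand, pool $9,844.90 (≈ $18.8239 each)
After Purchase 3: 585 on hand, pool $10,827.60 (≈ $18.5087 each)
Sale 1, sell 495: 495/585 × $10,827.60 → $9,161.81
After Purchase 4: 345 on hand, pool $5,554.54 (≈ $16.1001 each)
After Purchase 5: 613 on hand, pool $9,145.74 (≈ $14.9196 each)
After Purchase 6: 989 on hand, pool $16,270.94 (≈ $16.4519 each)
Sale 2, sell 447: 447/989 × $16,270.94 → $7,354.00
After Purchase 7: 690 on hand, pool $10,833.54 (≈ $15.7008 each)
Total COGS = $9,161.81 + $7,354.00 = $16,515.81
Ending inventory (cost pool remaining) = $10,833.54
Check: goods available $27,349.35 = COGS $16,515.81 + ending $10,833.54

COGS = $16,515.81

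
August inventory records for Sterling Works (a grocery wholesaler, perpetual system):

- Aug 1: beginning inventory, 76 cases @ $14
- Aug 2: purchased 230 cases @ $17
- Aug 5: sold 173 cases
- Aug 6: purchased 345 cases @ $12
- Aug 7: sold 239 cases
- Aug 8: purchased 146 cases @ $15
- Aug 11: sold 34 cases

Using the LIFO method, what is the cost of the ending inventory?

Ending inventory = $4,985

Aug 5, 173 sold [LIFO — newest first]: 173 @ $17 = $2,941
Aug 7, 239 sold [LIFO — newest first]: 239 @ $12 = $2,868
Aug 11, 34 sold [LIFO — newest first]: 34 @ $15 = $510
Total COGS = $2,941 + $2,868 + $510 = $6,319
Ending inventory: 76 @ $14 + 57 @ $17 + 106 @ $12 + 112 @ $15 = $4,985
Check: goods available $11,304 = COGS $6,319 + ending $4,985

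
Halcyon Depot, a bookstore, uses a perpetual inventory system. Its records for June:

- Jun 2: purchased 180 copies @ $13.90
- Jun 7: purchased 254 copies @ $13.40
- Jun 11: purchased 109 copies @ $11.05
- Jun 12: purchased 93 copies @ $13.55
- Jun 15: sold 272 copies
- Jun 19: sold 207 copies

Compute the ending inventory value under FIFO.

Jun 15, 272 sold [FIFO — oldest first]: 180 @ $13.90 + 92 @ $13.40 = $3,734.80
Jun 19, 207 sold [FIFO — oldest first]: 162 @ $13.40 + 45 @ $11.05 = $2,668.05
Total COGS = $3,734.80 + $2,668.05 = $6,402.85
Ending inventory: 64 @ $11.05 + 93 @ $13.55 = $1,967.35

Ending inventory = $1,967.35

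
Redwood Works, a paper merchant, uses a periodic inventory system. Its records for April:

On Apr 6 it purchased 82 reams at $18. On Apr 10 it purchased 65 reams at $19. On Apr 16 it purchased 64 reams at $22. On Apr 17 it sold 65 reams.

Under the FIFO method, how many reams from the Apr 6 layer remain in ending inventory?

Apr 17, 65 sold [FIFO — oldest first]: 65 @ $18 = $1,170
Ending inventory: 17 @ $18 + 65 @ $19 + 64 @ $22 = $2,949

17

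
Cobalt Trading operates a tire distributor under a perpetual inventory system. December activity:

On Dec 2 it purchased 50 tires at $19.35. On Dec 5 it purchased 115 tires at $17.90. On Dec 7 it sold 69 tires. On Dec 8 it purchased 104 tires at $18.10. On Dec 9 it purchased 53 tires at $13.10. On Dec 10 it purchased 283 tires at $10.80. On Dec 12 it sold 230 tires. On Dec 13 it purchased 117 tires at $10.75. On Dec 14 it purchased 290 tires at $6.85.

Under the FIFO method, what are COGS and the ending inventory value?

COGS = $5,301.40; ending inventory = $6,601.95

Dec 7, 69 sold [FIFO — oldest first]: 50 @ $19.35 + 19 @ $17.90 = $1,307.60
Dec 12, 230 sold [FIFO — oldest first]: 96 @ $17.90 + 104 @ $18.10 + 30 @ $13.10 = $3,993.80
Total COGS = $1,307.60 + $3,993.80 = $5,301.40
Ending inventory: 23 @ $13.10 + 283 @ $10.80 + 117 @ $10.75 + 290 @ $6.85 = $6,601.95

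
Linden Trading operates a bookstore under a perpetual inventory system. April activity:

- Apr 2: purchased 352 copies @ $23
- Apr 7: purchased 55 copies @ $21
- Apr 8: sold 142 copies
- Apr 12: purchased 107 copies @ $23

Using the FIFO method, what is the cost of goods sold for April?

Apr 8, 142 sold [FIFO — oldest first]: 142 @ $23 = $3,266
Ending inventory: 210 @ $23 + 55 @ $21 + 107 @ $23 = $8,446

COGS = $3,266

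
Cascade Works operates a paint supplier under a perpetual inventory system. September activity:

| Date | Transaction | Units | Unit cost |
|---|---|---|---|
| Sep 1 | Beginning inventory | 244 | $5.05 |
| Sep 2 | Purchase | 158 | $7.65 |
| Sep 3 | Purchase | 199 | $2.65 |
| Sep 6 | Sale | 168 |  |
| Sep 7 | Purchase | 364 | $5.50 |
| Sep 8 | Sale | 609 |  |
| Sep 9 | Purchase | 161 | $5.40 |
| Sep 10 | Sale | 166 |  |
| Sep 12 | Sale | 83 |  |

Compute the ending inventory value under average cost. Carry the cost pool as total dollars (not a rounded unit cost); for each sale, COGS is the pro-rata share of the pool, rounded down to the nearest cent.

After Sep 1: 244 on hand, pool $1,232.20 (≈ $5.0500 each)
After Sep 2: 402 on hand, pool $2,440.90 (≈ $6.0719 each)
After Sep 3: 601 on hand, pool $2,968.25 (≈ $4.9389 each)
Sep 6, sell 168: 168/601 × $2,968.25 → $829.72
After Sep 7: 797 on hand, pool $4,140.53 (≈ $5.1951 each)
Sep 8, sell 609: 609/797 × $4,140.53 → $3,163.84
After Sep 9: 349 on hand, pool $1,846.09 (≈ $5.2897 each)
Sep 10, sell 166: 166/349 × $1,846.09 → $878.08
Sep 12, sell 83: 83/183 × $968.01 → $439.04
Total COGS = $829.72 + $3,163.84 + $878.08 + $439.04 = $5,310.68
Ending inventory (cost pool remaining) = $528.97

Ending inventory = $528.97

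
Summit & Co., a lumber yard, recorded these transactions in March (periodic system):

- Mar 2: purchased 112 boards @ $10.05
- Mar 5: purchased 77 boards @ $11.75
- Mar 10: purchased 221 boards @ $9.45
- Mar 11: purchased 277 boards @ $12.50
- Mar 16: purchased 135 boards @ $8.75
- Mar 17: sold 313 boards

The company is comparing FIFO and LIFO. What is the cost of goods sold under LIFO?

COGS = $3,406.25

FIFO COGS: 112 @ $10.05 + 77 @ $11.75 + 124 @ $9.45 = $3,202.15
LIFO COGS: 135 @ $8.75 + 178 @ $12.50 = $3,406.25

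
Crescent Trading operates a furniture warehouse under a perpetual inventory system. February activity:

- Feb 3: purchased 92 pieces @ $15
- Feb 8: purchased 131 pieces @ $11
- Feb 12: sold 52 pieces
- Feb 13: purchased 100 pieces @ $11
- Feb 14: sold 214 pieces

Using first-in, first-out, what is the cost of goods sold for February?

COGS = $3,294

Feb 12, 52 sold [FIFO — oldest first]: 52 @ $15 = $780
Feb 14, 214 sold [FIFO — oldest first]: 40 @ $15 + 131 @ $11 + 43 @ $11 = $2,514
Total COGS = $780 + $2,514 = $3,294
Ending inventory: 57 @ $11 = $627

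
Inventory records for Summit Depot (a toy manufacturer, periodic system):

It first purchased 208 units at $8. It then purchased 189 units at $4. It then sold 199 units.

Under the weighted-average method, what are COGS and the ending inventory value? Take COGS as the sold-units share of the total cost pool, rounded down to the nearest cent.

COGS = $1,213.04; ending inventory = $1,206.96

Sale 1, sell 199: 199/397 × $2,420.00 → $1,213.04
Ending inventory (cost pool remaining) = $1,206.96
Check: goods available $2,420.00 = COGS $1,213.04 + ending $1,206.96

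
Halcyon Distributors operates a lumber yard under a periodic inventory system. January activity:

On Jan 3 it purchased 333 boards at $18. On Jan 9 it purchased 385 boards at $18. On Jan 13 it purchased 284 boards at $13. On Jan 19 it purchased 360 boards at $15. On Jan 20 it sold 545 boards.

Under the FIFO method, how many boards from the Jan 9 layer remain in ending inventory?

Jan 20, 545 sold [FIFO — oldest first]: 333 @ $18 + 212 @ $18 = $9,810
Ending inventory: 173 @ $18 + 284 @ $13 + 360 @ $15 = $12,206

173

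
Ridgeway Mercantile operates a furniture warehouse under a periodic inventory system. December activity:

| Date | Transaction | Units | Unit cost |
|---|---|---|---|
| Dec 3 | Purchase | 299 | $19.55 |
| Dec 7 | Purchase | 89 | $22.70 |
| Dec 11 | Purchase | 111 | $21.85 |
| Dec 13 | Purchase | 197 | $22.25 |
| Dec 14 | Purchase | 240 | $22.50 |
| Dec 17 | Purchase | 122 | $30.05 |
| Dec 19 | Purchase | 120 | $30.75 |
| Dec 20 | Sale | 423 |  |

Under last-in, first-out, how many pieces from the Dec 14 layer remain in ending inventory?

Dec 20, 423 sold [LIFO — newest first]: 120 @ $30.75 + 122 @ $30.05 + 181 @ $22.50 = $11,428.60
Ending inventory: 299 @ $19.55 + 89 @ $22.70 + 111 @ $21.85 + 197 @ $22.25 + 59 @ $22.50 = $16,001.85
Check: goods available $27,430.45 = COGS $11,428.60 + ending $16,001.85

59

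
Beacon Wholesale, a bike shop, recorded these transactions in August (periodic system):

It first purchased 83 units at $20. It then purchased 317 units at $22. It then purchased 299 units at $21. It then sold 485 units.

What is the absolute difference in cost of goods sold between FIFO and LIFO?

FIFO COGS: 83 @ $20 + 317 @ $22 + 85 @ $21 = $10,419
LIFO COGS: 299 @ $21 + 186 @ $22 = $10,371
Difference = |$10,419 − $10,371| = $48

$48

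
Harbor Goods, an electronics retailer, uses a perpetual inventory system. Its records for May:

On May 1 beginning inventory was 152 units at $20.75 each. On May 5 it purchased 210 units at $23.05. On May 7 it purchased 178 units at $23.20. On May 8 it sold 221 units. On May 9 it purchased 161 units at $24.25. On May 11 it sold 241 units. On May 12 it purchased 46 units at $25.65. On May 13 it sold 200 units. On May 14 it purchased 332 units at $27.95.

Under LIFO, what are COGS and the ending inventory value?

COGS = $15,444.50; ending inventory = $11,043.15

May 8, 221 sold [LIFO — newest first]: 178 @ $23.20 + 43 @ $23.05 = $5,120.75
May 11, 241 sold [LIFO — newest first]: 161 @ $24.25 + 80 @ $23.05 = $5,748.25
May 13, 200 sold [LIFO — newest first]: 46 @ $25.65 + 87 @ $23.05 + 67 @ $20.75 = $4,575.50
Total COGS = $5,120.75 + $5,748.25 + $4,575.50 = $15,444.50
Ending inventory: 85 @ $20.75 + 332 @ $27.95 = $11,043.15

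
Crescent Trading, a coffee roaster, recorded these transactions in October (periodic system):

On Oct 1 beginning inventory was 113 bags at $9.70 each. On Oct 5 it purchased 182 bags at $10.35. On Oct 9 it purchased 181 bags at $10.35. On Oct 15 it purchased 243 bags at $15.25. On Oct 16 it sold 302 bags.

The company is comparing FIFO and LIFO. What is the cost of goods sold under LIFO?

FIFO COGS: 113 @ $9.70 + 182 @ $10.35 + 7 @ $10.35 = $3,052.25
LIFO COGS: 243 @ $15.25 + 59 @ $10.35 = $4,316.40

COGS = $4,316.40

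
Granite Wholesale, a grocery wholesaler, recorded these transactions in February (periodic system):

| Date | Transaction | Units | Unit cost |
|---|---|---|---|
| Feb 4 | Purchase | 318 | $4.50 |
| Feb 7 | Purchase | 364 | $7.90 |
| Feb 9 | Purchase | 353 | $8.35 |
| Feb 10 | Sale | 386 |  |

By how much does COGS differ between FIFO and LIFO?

$1,240.05

FIFO COGS: 318 @ $4.50 + 68 @ $7.90 = $1,968.20
LIFO COGS: 353 @ $8.35 + 33 @ $7.90 = $3,208.25
Difference = |$1,968.20 − $3,208.25| = $1,240.05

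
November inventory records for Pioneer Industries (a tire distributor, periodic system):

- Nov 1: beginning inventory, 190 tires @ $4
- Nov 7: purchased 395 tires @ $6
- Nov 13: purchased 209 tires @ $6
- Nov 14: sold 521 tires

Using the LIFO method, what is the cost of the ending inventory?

Nov 14, 521 sold [LIFO — newest first]: 209 @ $6 + 312 @ $6 = $3,126
Ending inventory: 190 @ $4 + 83 @ $6 = $1,258

Ending inventory = $1,258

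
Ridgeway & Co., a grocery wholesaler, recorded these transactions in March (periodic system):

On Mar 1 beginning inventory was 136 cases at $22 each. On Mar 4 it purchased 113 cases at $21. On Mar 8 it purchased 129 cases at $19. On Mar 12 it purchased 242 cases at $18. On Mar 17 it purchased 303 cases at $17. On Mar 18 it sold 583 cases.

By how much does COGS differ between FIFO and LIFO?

$1,277

FIFO COGS: 136 @ $22 + 113 @ $21 + 129 @ $19 + 205 @ $18 = $11,506
LIFO COGS: 303 @ $17 + 242 @ $18 + 38 @ $19 = $10,229
Difference = |$11,506 − $10,229| = $1,277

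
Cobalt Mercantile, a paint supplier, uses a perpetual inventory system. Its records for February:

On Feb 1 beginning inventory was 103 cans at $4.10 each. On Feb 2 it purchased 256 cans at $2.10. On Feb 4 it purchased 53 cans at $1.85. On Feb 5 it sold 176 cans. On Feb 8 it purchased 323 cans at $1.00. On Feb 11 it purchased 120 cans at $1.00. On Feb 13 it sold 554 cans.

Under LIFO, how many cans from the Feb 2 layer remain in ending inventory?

22

Feb 5, 176 sold [LIFO — newest first]: 53 @ $1.85 + 123 @ $2.10 = $356.35
Feb 13, 554 sold [LIFO — newest first]: 120 @ $1.00 + 323 @ $1.00 + 111 @ $2.10 = $676.10
Total COGS = $356.35 + $676.10 = $1,032.45
Ending inventory: 103 @ $4.10 + 22 @ $2.10 = $468.50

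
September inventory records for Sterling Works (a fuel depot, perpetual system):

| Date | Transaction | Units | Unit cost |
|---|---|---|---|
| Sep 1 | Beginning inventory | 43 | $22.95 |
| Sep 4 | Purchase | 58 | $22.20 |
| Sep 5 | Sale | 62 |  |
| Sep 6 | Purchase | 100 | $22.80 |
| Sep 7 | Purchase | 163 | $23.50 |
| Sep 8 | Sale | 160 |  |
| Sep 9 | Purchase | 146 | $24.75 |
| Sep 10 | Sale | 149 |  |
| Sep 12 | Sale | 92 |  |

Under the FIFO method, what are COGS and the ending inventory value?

COGS = $10,835.20; ending inventory = $1,163.25

Sep 5, 62 sold [FIFO — oldest first]: 43 @ $22.95 + 19 @ $22.20 = $1,408.65
Sep 8, 160 sold [FIFO — oldest first]: 39 @ $22.20 + 100 @ $22.80 + 21 @ $23.50 = $3,639.30
Sep 10, 149 sold [FIFO — oldest first]: 142 @ $23.50 + 7 @ $24.75 = $3,510.25
Sep 12, 92 sold [FIFO — oldest first]: 92 @ $24.75 = $2,277.00
Total COGS = $1,408.65 + $3,639.30 + $3,510.25 + $2,277.00 = $10,835.20
Ending inventory: 47 @ $24.75 = $1,163.25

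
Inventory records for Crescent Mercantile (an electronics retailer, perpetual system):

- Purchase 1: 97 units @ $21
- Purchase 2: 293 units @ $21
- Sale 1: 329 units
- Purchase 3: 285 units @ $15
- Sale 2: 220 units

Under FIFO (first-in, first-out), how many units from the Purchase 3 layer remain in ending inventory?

Sale 1 (329) [FIFO — oldest first]: 97 @ $21 + 232 @ $21 = $6,909
Sale 2 (220) [FIFO — oldest first]: 61 @ $21 + 159 @ $15 = $3,666
Total COGS = $6,909 + $3,666 = $10,575
Ending inventory: 126 @ $15 = $1,890
Check: goods available $12,465 = COGS $10,575 + ending $1,890

126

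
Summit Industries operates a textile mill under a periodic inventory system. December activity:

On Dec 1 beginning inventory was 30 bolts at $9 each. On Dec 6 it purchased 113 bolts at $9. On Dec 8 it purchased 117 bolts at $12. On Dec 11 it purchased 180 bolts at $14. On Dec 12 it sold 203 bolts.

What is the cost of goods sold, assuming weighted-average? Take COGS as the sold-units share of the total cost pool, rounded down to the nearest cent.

Dec 12, sell 203: 203/440 × $5,211.00 → $2,404.16
Ending inventory (cost pool remaining) = $2,806.84
Check: goods available $5,211.00 = COGS $2,404.16 + ending $2,806.84

COGS = $2,404.16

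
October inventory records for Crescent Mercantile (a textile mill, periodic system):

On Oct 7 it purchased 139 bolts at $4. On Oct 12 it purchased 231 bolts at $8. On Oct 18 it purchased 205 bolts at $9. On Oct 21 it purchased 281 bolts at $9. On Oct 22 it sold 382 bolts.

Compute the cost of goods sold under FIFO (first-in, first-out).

COGS = $2,512

Oct 22, 382 sold [FIFO — oldest first]: 139 @ $4 + 231 @ $8 + 12 @ $9 = $2,512
Ending inventory: 193 @ $9 + 281 @ $9 = $4,266
Check: goods available $6,778 = COGS $2,512 + ending $4,266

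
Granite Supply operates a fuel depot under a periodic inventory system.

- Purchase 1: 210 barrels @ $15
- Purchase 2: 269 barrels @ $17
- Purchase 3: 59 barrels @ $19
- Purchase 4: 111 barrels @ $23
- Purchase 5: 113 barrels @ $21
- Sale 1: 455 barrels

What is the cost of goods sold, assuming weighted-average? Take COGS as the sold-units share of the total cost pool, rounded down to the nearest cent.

COGS = $8,222.24

Sale 1, sell 455: 455/762 × $13,770.00 → $8,222.24
Ending inventory (cost pool remaining) = $5,547.76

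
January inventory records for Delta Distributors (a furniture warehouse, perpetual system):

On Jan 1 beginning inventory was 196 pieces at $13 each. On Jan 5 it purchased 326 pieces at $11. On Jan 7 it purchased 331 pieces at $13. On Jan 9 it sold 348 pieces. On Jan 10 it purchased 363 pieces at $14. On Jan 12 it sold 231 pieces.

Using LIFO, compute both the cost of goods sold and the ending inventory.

Jan 9, 348 sold [LIFO — newest first]: 331 @ $13 + 17 @ $11 = $4,490
Jan 12, 231 sold [LIFO — newest first]: 231 @ $14 = $3,234
Total COGS = $4,490 + $3,234 = $7,724
Ending inventory: 196 @ $13 + 309 @ $11 + 132 @ $14 = $7,795
Check: goods available $15,519 = COGS $7,724 + ending $7,795

COGS = $7,724; ending inventory = $7,795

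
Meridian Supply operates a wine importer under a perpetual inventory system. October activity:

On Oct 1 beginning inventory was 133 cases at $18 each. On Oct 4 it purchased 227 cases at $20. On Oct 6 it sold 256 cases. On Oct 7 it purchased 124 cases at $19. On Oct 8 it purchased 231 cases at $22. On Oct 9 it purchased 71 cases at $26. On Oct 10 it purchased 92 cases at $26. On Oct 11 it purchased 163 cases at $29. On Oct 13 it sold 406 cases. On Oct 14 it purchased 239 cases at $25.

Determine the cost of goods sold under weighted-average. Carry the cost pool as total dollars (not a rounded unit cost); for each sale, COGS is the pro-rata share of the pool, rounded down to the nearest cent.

COGS = $14,450.45

After Oct 1: 133 on hand, pool $2,394.00 (≈ $18.0000 each)
After Oct 4: 360 on hand, pool $6,934.00 (≈ $19.2611 each)
Oct 6, sell 256: 256/360 × $6,934.00 → $4,930.84
After Oct 7: 228 on hand, pool $4,359.16 (≈ $19.1191 each)
After Oct 8: 459 on hand, pool $9,441.16 (≈ $20.5690 each)
After Oct 9: 530 on hand, pool $11,287.16 (≈ $21.2965 each)
After Oct 10: 622 on hand, pool $13,679.16 (≈ $21.9922 each)
After Oct 11: 785 on hand, pool $18,406.16 (≈ $23.4473 each)
Oct 13, sell 406: 406/785 × $18,406.16 → $9,519.61
After Oct 14: 618 on hand, pool $14,861.55 (≈ $24.0478 each)
Total COGS = $4,930.84 + $9,519.61 = $14,450.45
Ending inventory (cost pool remaining) = $14,861.55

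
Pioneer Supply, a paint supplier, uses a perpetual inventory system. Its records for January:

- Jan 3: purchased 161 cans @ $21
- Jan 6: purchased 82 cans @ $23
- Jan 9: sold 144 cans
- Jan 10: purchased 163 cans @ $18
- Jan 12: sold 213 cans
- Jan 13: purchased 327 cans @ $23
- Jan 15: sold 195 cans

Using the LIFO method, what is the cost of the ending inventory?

Ending inventory = $4,065

Jan 9, 144 sold [LIFO — newest first]: 82 @ $23 + 62 @ $21 = $3,188
Jan 12, 213 sold [LIFO — newest first]: 163 @ $18 + 50 @ $21 = $3,984
Jan 15, 195 sold [LIFO — newest first]: 195 @ $23 = $4,485
Total COGS = $3,188 + $3,984 + $4,485 = $11,657
Ending inventory: 49 @ $21 + 132 @ $23 = $4,065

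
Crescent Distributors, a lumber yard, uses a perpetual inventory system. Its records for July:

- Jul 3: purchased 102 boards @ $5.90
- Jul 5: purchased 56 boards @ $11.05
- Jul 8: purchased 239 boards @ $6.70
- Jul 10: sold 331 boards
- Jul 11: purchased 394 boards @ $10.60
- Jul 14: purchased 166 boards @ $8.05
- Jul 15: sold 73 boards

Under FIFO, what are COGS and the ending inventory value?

COGS = $2,896.10; ending inventory = $5,438.50

Jul 10, 331 sold [FIFO — oldest first]: 102 @ $5.90 + 56 @ $11.05 + 173 @ $6.70 = $2,379.70
Jul 15, 73 sold [FIFO — oldest first]: 66 @ $6.70 + 7 @ $10.60 = $516.40
Total COGS = $2,379.70 + $516.40 = $2,896.10
Ending inventory: 387 @ $10.60 + 166 @ $8.05 = $5,438.50
Check: goods available $8,334.60 = COGS $2,896.10 + ending $5,438.50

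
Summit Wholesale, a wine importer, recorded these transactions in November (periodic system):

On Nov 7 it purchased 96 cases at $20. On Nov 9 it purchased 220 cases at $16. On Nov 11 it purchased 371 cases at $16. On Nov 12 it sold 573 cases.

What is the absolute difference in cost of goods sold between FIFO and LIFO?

FIFO COGS: 96 @ $20 + 220 @ $16 + 257 @ $16 = $9,552
LIFO COGS: 371 @ $16 + 202 @ $16 = $9,168
Difference = |$9,552 − $9,168| = $384

$384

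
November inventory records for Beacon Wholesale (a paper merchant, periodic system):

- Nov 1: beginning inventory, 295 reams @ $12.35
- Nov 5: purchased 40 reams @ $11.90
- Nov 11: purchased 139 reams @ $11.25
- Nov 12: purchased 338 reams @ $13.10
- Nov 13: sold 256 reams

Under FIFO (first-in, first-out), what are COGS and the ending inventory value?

Nov 13, 256 sold [FIFO — oldest first]: 256 @ $12.35 = $3,161.60
Ending inventory: 39 @ $12.35 + 40 @ $11.90 + 139 @ $11.25 + 338 @ $13.10 = $6,949.20

COGS = $3,161.60; ending inventory = $6,949.20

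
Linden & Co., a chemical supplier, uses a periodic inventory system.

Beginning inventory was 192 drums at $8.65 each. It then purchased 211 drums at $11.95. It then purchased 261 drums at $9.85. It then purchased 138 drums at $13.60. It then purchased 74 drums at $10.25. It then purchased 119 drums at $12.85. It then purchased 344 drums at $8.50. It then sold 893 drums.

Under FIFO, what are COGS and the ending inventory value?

COGS = $9,606.85; ending inventory = $4,234.70

Sale 1 (893) [FIFO — oldest first]: 192 @ $8.65 + 211 @ $11.95 + 261 @ $9.85 + 138 @ $13.60 + 74 @ $10.25 + 17 @ $12.85 = $9,606.85
Ending inventory: 102 @ $12.85 + 344 @ $8.50 = $4,234.70
Check: goods available $13,841.55 = COGS $9,606.85 + ending $4,234.70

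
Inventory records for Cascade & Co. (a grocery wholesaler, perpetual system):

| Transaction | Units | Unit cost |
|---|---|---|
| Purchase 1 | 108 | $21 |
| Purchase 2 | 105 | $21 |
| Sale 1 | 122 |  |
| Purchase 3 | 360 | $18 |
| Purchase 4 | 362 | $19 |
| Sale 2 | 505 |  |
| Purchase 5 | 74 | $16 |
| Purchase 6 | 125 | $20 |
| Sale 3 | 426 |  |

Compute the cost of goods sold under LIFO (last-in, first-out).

COGS = $19,814

Sale 1 (122) [LIFO — newest first]: 105 @ $21 + 17 @ $21 = $2,562
Sale 2 (505) [LIFO — newest first]: 362 @ $19 + 143 @ $18 = $9,452
Sale 3 (426) [LIFO — newest first]: 125 @ $20 + 74 @ $16 + 217 @ $18 + 10 @ $21 = $7,800
Total COGS = $2,562 + $9,452 + $7,800 = $19,814
Ending inventory: 81 @ $21 = $1,701
Check: goods available $21,515 = COGS $19,814 + ending $1,701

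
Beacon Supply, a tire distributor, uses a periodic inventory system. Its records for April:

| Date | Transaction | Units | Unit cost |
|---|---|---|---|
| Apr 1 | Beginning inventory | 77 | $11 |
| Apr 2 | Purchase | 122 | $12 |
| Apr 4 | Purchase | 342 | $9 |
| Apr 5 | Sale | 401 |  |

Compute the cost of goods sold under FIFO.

Apr 5, 401 sold [FIFO — oldest first]: 77 @ $11 + 122 @ $12 + 202 @ $9 = $4,129
Ending inventory: 140 @ $9 = $1,260

COGS = $4,129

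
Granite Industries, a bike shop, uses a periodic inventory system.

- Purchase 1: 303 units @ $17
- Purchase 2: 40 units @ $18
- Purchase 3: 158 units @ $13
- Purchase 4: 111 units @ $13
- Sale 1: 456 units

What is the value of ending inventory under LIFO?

Sale 1 (456) [LIFO — newest first]: 111 @ $13 + 158 @ $13 + 40 @ $18 + 147 @ $17 = $6,716
Ending inventory: 156 @ $17 = $2,652

Ending inventory = $2,652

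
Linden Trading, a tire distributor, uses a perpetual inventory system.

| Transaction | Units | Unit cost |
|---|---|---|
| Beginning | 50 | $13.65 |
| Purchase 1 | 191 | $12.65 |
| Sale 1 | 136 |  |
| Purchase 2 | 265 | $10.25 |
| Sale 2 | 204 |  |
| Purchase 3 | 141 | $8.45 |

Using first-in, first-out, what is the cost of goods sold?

Sale 1 (136) [FIFO — oldest first]: 50 @ $13.65 + 86 @ $12.65 = $1,770.40
Sale 2 (204) [FIFO — oldest first]: 105 @ $12.65 + 99 @ $10.25 = $2,343.00
Total COGS = $1,770.40 + $2,343.00 = $4,113.40
Ending inventory: 166 @ $10.25 + 141 @ $8.45 = $2,892.95

COGS = $4,113.40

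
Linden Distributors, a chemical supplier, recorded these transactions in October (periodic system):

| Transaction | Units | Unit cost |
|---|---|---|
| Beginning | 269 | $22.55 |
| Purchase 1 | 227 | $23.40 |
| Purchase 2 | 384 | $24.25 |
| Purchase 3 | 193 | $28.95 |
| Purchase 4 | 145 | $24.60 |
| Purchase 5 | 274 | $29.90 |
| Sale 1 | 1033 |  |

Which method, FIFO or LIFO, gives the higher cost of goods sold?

FIFO COGS: 269 @ $22.55 + 227 @ $23.40 + 384 @ $24.25 + 153 @ $28.95 = $25,119.10
LIFO COGS: 274 @ $29.90 + 145 @ $24.60 + 193 @ $28.95 + 384 @ $24.25 + 37 @ $23.40 = $27,524.75

LIFO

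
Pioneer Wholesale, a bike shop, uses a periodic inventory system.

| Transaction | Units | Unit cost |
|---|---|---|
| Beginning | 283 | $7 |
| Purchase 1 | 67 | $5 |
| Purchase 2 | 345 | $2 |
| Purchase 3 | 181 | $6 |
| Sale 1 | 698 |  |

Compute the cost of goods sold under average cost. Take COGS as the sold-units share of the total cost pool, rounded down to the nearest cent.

Sale 1, sell 698: 698/876 × $4,092.00 → $3,260.52
Ending inventory (cost pool remaining) = $831.48

COGS = $3,260.52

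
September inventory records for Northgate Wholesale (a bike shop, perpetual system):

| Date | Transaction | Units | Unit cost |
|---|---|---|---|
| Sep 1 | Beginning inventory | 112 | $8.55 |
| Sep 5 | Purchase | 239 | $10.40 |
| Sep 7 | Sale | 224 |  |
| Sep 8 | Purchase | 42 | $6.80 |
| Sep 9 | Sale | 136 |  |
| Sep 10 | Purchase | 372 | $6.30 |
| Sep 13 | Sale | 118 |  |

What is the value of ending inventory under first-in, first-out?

Sep 7, 224 sold [FIFO — oldest first]: 112 @ $8.55 + 112 @ $10.40 = $2,122.40
Sep 9, 136 sold [FIFO — oldest first]: 127 @ $10.40 + 9 @ $6.80 = $1,382.00
Sep 13, 118 sold [FIFO — oldest first]: 33 @ $6.80 + 85 @ $6.30 = $759.90
Total COGS = $2,122.40 + $1,382.00 + $759.90 = $4,264.30
Ending inventory: 287 @ $6.30 = $1,808.10
Check: goods available $6,072.40 = COGS $4,264.30 + ending $1,808.10

Ending inventory = $1,808.10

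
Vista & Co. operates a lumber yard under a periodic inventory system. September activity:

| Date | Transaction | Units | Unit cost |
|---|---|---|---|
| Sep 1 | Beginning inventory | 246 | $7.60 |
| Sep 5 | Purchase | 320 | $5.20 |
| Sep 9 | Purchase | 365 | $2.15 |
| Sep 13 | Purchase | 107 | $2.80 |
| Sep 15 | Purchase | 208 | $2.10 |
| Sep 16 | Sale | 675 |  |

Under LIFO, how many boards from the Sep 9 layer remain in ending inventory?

Sep 16, 675 sold [LIFO — newest first]: 208 @ $2.10 + 107 @ $2.80 + 360 @ $2.15 = $1,510.40
Ending inventory: 246 @ $7.60 + 320 @ $5.20 + 5 @ $2.15 = $3,544.35

5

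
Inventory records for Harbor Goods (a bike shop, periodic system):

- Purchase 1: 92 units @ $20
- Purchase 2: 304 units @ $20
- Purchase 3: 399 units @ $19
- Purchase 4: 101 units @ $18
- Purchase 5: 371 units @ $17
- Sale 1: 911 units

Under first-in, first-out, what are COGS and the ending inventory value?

Sale 1 (911) [FIFO — oldest first]: 92 @ $20 + 304 @ $20 + 399 @ $19 + 101 @ $18 + 15 @ $17 = $17,574
Ending inventory: 356 @ $17 = $6,052

COGS = $17,574; ending inventory = $6,052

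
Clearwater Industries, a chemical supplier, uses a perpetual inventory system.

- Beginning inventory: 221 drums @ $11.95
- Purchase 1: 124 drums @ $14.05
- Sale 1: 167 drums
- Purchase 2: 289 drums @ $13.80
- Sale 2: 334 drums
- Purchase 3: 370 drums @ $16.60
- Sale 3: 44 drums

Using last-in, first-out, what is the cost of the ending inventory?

Ending inventory = $7,000.95

Sale 1 (167) [LIFO — newest first]: 124 @ $14.05 + 43 @ $11.95 = $2,256.05
Sale 2 (334) [LIFO — newest first]: 289 @ $13.80 + 45 @ $11.95 = $4,525.95
Sale 3 (44) [LIFO — newest first]: 44 @ $16.60 = $730.40
Total COGS = $2,256.05 + $4,525.95 + $730.40 = $7,512.40
Ending inventory: 133 @ $11.95 + 326 @ $16.60 = $7,000.95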